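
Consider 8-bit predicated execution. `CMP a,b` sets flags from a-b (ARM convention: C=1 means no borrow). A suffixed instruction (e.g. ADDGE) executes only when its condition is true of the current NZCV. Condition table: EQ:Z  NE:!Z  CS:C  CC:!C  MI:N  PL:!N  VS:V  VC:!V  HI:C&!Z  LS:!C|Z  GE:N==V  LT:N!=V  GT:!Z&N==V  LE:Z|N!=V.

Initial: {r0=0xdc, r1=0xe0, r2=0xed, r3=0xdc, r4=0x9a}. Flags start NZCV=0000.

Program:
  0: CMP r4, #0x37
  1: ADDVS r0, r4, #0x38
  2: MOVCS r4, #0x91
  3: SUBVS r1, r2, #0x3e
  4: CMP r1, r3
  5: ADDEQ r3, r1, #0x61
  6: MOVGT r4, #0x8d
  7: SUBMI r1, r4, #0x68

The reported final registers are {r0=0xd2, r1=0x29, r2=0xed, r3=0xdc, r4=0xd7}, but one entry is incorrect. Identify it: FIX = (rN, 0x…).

FIX = (r4, 0x91)

[0] flags=0011 → (cmp)
[1] flags=0011 VS?T → r0=0xd2
[2] flags=0011 CS?T → r4=0x91
[3] flags=0011 VS?T → r1=0xaf
[4] flags=1000 → (cmp)
[5] flags=1000 EQ?F → skip
[6] flags=1000 GT?F → skip
[7] flags=1000 MI?T → r1=0x29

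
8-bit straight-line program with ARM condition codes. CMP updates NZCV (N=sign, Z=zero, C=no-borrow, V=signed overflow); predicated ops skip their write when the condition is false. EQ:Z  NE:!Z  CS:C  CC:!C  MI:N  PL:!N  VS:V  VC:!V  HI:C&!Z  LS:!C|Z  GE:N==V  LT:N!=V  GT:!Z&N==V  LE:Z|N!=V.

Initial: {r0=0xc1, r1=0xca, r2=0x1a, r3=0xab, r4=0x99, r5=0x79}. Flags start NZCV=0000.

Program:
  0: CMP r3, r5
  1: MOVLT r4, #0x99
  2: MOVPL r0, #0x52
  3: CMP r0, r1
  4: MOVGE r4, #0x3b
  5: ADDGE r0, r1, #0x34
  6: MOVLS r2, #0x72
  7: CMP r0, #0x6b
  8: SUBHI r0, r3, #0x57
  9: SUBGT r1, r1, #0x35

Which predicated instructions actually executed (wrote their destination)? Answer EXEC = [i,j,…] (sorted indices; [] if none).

EXEC = [1,2,4,5,6,8]

[0] flags=0011 → (cmp)
[1] flags=0011 LT?T → r4=0x99
[2] flags=0011 PL?T → r0=0x52
[3] flags=1001 → (cmp)
[4] flags=1001 GE?T → r4=0x3b
[5] flags=1001 GE?T → r0=0xfe
[6] flags=1001 LS?T → r2=0x72
[7] flags=1010 → (cmp)
[8] flags=1010 HI?T → r0=0x54
[9] flags=1010 GT?F → skip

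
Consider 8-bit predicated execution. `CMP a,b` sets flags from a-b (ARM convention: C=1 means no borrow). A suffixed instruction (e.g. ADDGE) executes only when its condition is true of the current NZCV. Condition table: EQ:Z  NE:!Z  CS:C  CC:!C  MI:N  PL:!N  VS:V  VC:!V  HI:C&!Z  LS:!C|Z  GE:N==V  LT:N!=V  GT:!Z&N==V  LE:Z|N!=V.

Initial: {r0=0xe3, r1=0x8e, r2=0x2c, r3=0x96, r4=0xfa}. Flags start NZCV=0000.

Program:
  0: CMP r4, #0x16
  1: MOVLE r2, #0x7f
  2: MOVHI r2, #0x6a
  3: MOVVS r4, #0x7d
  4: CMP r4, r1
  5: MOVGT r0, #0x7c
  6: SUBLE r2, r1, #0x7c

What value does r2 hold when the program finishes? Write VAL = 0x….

[0] flags=1010 → (cmp)
[1] flags=1010 LE?T → r2=0x7f
[2] flags=1010 HI?T → r2=0x6a
[3] flags=1010 VS?F → skip
[4] flags=0010 → (cmp)
[5] flags=0010 GT?T → r0=0x7c
[6] flags=0010 LE?F → skip

VAL = 0x6a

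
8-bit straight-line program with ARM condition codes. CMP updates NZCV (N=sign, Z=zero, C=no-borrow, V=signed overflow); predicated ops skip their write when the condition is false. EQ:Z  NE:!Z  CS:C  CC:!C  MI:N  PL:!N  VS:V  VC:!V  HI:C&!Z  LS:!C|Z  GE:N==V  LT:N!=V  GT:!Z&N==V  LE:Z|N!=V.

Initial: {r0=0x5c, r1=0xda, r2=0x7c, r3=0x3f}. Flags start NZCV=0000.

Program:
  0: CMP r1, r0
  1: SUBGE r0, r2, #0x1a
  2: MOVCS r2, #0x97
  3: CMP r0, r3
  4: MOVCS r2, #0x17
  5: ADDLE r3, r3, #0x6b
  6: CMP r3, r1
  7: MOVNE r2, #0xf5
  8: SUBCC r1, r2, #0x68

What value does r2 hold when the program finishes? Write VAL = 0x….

0: ✓ CMP  NZCV=0011
1: · SUBGE
2: ✓ MOVCS  r2←0x97
3: ✓ CMP  NZCV=0010
4: ✓ MOVCS  r2←0x17
5: · ADDLE
6: ✓ CMP  NZCV=0000
7: ✓ MOVNE  r2←0xf5
8: ✓ SUBCC  r1←0x8d

VAL = 0xf5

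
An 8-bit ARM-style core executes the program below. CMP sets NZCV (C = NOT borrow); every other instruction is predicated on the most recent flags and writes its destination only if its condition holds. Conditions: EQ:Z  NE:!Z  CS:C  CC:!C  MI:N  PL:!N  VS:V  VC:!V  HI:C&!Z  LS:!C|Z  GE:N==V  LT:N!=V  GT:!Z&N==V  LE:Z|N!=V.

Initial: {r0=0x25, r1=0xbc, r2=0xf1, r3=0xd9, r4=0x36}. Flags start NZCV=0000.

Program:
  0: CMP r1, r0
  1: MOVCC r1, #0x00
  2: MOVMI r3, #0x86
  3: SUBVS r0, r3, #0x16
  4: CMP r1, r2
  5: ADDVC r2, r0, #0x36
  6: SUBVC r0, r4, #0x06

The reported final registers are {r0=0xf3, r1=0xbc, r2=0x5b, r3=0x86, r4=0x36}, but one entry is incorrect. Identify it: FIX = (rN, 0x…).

[0] flags=1010 → (cmp)
[1] flags=1010 CC?F → skip
[2] flags=1010 MI?T → r3=0x86
[3] flags=1010 VS?F → skip
[4] flags=1000 → (cmp)
[5] flags=1000 VC?T → r2=0x5b
[6] flags=1000 VC?T → r0=0x30

FIX = (r0, 0x30)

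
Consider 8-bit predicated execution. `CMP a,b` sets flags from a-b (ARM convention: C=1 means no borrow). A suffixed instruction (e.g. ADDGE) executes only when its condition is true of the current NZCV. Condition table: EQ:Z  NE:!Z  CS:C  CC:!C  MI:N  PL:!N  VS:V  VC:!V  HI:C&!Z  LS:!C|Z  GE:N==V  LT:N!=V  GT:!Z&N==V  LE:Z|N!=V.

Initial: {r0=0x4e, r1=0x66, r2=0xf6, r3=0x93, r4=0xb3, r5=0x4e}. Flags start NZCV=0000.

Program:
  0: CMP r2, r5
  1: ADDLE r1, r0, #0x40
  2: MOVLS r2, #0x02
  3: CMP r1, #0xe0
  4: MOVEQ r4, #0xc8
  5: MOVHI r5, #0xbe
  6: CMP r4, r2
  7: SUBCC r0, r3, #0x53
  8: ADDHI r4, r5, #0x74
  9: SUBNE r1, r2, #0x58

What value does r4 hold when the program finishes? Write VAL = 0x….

VAL = 0xb3

0: ✓ CMP  NZCV=1010
1: ✓ ADDLE  r1←0x8e
2: · MOVLS
3: ✓ CMP  NZCV=1000
4: · MOVEQ
5: · MOVHI
6: ✓ CMP  NZCV=1000
7: ✓ SUBCC  r0←0x40
8: · ADDHI
9: ✓ SUBNE  r1←0x9e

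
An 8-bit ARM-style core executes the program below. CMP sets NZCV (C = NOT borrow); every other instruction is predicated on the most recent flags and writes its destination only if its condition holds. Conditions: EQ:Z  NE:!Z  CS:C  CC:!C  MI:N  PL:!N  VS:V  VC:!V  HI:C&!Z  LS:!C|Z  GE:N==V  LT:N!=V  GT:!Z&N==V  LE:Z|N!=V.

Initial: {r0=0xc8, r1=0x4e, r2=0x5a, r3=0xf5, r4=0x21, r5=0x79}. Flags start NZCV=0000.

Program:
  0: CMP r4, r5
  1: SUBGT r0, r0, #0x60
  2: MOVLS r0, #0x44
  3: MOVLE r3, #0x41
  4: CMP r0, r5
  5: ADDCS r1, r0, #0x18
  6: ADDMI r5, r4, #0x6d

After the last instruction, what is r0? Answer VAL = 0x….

VAL = 0x44

0: ✓ CMP  NZCV=1000
1: · SUBGT
2: ✓ MOVLS  r0←0x44
3: ✓ MOVLE  r3←0x41
4: ✓ CMP  NZCV=1000
5: · ADDCS
6: ✓ ADDMI  r5←0x8e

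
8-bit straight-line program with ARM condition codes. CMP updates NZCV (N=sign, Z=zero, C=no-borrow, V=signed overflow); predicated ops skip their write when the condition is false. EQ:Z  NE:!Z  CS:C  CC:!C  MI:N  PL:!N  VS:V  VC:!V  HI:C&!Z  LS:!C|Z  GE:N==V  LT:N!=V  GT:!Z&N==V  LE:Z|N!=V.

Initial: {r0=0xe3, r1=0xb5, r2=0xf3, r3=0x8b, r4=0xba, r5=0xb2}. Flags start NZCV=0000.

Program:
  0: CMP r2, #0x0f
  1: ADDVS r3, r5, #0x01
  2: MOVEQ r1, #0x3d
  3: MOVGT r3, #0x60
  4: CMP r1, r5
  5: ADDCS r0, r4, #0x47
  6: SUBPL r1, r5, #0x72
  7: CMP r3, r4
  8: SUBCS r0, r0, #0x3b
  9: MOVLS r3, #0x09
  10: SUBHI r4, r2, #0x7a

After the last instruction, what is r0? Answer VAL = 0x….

VAL = 0x01

0: ✓ CMP  NZCV=1010
1: · ADDVS
2: · MOVEQ
3: · MOVGT
4: ✓ CMP  NZCV=0010
5: ✓ ADDCS  r0←0x01
6: ✓ SUBPL  r1←0x40
7: ✓ CMP  NZCV=1000
8: · SUBCS
9: ✓ MOVLS  r3←0x09
10: · SUBHI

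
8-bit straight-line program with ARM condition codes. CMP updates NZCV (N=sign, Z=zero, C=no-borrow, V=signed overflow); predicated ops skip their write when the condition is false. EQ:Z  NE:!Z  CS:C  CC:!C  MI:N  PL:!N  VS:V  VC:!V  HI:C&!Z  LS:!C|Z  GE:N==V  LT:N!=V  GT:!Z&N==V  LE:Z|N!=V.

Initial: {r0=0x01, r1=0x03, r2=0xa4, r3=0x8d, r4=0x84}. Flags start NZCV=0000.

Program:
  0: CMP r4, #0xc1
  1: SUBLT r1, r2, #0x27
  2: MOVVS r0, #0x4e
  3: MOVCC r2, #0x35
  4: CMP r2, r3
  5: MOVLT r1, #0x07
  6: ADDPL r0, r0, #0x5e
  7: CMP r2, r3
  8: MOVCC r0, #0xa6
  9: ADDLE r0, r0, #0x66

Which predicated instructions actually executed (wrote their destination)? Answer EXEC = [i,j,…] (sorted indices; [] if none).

0: ✓ CMP  NZCV=1000
1: ✓ SUBLT  r1←0x7d
2: · MOVVS
3: ✓ MOVCC  r2←0x35
4: ✓ CMP  NZCV=1001
5: · MOVLT
6: · ADDPL
7: ✓ CMP  NZCV=1001
8: ✓ MOVCC  r0←0xa6
9: · ADDLE

EXEC = [1,3,8]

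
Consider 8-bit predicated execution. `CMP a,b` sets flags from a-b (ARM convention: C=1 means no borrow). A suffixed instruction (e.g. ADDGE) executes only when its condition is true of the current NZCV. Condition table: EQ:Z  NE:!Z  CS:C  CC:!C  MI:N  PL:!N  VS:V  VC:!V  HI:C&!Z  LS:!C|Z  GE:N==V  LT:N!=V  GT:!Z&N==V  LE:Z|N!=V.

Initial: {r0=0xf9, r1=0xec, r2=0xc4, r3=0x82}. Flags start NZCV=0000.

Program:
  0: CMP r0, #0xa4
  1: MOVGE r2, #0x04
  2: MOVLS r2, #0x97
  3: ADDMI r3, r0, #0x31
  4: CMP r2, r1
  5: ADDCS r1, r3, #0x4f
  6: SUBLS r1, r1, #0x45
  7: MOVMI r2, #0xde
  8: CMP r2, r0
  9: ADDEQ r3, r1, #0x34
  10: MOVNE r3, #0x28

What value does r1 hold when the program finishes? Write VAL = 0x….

0: ✓ CMP  NZCV=0010
1: ✓ MOVGE  r2←0x04
2: · MOVLS
3: · ADDMI
4: ✓ CMP  NZCV=0000
5: · ADDCS
6: ✓ SUBLS  r1←0xa7
7: · MOVMI
8: ✓ CMP  NZCV=0000
9: · ADDEQ
10: ✓ MOVNE  r3←0x28

VAL = 0xa7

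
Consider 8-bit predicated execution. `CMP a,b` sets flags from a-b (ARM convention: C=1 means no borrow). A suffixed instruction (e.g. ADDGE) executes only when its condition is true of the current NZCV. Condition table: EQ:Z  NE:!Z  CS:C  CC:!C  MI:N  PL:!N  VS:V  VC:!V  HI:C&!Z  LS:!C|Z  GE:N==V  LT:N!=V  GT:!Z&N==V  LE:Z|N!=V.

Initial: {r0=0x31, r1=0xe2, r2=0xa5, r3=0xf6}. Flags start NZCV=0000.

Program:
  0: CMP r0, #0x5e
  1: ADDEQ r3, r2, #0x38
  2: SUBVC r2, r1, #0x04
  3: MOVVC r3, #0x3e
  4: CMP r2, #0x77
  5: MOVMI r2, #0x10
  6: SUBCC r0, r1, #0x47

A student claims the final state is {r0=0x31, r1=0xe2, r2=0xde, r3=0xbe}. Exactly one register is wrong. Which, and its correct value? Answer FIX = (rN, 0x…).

[0] flags=1000 → (cmp)
[1] flags=1000 EQ?F → skip
[2] flags=1000 VC?T → r2=0xde
[3] flags=1000 VC?T → r3=0x3e
[4] flags=0011 → (cmp)
[5] flags=0011 MI?F → skip
[6] flags=0011 CC?F → skip

FIX = (r3, 0x3e)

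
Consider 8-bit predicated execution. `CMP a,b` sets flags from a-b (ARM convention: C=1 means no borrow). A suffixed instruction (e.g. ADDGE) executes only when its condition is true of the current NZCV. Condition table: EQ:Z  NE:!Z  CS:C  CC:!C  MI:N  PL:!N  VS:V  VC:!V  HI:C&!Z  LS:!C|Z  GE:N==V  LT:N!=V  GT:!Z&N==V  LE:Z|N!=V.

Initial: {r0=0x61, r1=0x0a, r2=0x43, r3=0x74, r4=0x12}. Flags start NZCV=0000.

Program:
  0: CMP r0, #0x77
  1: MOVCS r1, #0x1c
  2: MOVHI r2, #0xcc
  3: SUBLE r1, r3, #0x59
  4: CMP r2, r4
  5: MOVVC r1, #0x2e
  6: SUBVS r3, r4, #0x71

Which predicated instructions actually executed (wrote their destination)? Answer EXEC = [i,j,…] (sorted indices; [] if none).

EXEC = [3,5]

0: ✓ CMP  NZCV=1000
1: · MOVCS
2: · MOVHI
3: ✓ SUBLE  r1←0x1b
4: ✓ CMP  NZCV=0010
5: ✓ MOVVC  r1←0x2e
6: · SUBVS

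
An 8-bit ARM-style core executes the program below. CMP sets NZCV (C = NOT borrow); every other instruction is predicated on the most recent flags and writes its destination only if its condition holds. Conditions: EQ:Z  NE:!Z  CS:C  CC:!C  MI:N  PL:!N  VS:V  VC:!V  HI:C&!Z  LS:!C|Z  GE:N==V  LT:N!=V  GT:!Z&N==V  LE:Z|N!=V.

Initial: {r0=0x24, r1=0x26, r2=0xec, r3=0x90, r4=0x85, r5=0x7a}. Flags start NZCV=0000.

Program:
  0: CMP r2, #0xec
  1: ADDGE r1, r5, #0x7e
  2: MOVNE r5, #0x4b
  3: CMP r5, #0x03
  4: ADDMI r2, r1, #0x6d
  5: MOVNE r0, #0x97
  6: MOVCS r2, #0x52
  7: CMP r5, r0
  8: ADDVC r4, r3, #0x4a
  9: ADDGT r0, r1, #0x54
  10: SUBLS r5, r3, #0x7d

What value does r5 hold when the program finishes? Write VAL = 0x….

VAL = 0x13

[0] flags=0110 → (cmp)
[1] flags=0110 GE?T → r1=0xf8
[2] flags=0110 NE?F → skip
[3] flags=0010 → (cmp)
[4] flags=0010 MI?F → skip
[5] flags=0010 NE?T → r0=0x97
[6] flags=0010 CS?T → r2=0x52
[7] flags=1001 → (cmp)
[8] flags=1001 VC?F → skip
[9] flags=1001 GT?T → r0=0x4c
[10] flags=1001 LS?T → r5=0x13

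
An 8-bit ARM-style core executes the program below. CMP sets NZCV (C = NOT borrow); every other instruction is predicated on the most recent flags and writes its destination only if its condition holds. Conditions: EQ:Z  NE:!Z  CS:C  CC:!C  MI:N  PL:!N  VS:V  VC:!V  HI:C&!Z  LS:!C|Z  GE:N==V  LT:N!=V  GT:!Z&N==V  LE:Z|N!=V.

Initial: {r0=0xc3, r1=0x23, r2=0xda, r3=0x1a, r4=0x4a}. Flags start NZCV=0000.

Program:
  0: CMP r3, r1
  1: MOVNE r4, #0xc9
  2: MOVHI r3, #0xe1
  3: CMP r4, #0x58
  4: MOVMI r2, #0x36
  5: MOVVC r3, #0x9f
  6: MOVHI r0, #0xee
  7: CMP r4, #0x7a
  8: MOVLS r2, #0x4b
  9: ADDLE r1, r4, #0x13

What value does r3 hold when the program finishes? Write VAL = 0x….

VAL = 0x1a

[0] flags=1000 → (cmp)
[1] flags=1000 NE?T → r4=0xc9
[2] flags=1000 HI?F → skip
[3] flags=0011 → (cmp)
[4] flags=0011 MI?F → skip
[5] flags=0011 VC?F → skip
[6] flags=0011 HI?T → r0=0xee
[7] flags=0011 → (cmp)
[8] flags=0011 LS?F → skip
[9] flags=0011 LE?T → r1=0xdc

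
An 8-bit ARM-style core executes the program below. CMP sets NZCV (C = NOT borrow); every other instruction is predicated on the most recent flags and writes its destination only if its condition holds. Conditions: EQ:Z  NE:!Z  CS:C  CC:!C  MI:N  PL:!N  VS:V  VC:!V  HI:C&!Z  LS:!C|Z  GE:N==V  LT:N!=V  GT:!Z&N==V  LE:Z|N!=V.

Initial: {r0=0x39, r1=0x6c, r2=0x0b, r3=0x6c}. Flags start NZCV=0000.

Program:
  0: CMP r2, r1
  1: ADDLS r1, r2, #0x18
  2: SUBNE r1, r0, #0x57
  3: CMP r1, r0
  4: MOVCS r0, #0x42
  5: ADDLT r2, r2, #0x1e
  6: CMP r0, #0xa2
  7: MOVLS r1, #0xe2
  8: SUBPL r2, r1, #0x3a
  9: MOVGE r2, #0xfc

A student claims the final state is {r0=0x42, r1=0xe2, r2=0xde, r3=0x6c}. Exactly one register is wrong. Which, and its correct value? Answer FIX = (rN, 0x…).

FIX = (r2, 0xfc)

[0] flags=1000 → (cmp)
[1] flags=1000 LS?T → r1=0x23
[2] flags=1000 NE?T → r1=0xe2
[3] flags=1010 → (cmp)
[4] flags=1010 CS?T → r0=0x42
[5] flags=1010 LT?T → r2=0x29
[6] flags=1001 → (cmp)
[7] flags=1001 LS?T → r1=0xe2
[8] flags=1001 PL?F → skip
[9] flags=1001 GE?T → r2=0xfc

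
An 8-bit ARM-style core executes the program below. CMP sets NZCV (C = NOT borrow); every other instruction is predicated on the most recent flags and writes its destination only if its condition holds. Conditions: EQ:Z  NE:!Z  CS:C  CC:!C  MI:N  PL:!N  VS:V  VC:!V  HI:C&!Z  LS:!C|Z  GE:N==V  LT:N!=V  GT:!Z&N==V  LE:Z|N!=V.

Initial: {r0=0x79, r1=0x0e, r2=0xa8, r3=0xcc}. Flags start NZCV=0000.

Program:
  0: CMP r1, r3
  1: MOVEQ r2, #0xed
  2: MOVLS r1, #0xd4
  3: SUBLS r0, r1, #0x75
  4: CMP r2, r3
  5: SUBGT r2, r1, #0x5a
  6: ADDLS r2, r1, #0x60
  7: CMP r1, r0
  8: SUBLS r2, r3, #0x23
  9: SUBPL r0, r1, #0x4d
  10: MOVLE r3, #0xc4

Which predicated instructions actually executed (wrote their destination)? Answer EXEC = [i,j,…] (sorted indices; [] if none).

EXEC = [2,3,6,9,10]

0: ✓ CMP  NZCV=0000
1: · MOVEQ
2: ✓ MOVLS  r1←0xd4
3: ✓ SUBLS  r0←0x5f
4: ✓ CMP  NZCV=1000
5: · SUBGT
6: ✓ ADDLS  r2←0x34
7: ✓ CMP  NZCV=0011
8: · SUBLS
9: ✓ SUBPL  r0←0x87
10: ✓ MOVLE  r3←0xc4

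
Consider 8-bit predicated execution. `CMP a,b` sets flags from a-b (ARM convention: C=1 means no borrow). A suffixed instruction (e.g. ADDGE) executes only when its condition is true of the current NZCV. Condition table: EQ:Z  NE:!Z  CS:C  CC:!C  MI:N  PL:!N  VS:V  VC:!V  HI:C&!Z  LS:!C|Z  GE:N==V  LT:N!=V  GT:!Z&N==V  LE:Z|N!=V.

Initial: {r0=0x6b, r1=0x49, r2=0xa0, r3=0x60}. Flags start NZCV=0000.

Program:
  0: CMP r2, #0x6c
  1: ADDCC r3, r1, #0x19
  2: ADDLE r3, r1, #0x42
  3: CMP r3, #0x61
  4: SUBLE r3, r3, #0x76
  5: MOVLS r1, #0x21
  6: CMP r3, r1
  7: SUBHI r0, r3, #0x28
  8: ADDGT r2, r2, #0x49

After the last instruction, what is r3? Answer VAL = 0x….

0: ✓ CMP  NZCV=0011
1: · ADDCC
2: ✓ ADDLE  r3←0x8b
3: ✓ CMP  NZCV=0011
4: ✓ SUBLE  r3←0x15
5: · MOVLS
6: ✓ CMP  NZCV=1000
7: · SUBHI
8: · ADDGT

VAL = 0x15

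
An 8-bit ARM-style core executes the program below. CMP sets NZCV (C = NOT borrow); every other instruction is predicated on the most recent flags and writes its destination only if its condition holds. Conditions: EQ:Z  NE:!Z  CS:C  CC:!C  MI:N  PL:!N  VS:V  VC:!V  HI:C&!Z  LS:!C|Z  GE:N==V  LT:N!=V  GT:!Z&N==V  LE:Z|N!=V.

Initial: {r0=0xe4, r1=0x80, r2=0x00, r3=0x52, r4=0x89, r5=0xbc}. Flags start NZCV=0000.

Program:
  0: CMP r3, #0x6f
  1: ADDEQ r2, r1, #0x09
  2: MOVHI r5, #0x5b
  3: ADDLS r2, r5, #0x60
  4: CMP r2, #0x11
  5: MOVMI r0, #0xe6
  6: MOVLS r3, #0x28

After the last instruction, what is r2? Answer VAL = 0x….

VAL = 0x1c

[0] flags=1000 → (cmp)
[1] flags=1000 EQ?F → skip
[2] flags=1000 HI?F → skip
[3] flags=1000 LS?T → r2=0x1c
[4] flags=0010 → (cmp)
[5] flags=0010 MI?F → skip
[6] flags=0010 LS?F → skip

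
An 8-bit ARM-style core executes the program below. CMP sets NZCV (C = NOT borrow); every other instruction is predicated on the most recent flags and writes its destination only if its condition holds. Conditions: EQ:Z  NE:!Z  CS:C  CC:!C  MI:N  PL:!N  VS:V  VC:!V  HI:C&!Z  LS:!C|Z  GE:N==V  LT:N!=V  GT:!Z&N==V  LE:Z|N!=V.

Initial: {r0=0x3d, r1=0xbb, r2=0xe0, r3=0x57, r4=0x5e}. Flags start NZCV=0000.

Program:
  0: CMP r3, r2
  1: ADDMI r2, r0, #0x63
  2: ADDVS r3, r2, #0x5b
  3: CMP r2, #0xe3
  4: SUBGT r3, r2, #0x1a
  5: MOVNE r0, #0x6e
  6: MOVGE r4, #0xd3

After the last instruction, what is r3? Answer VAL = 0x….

VAL = 0x57

0: ✓ CMP  NZCV=0000
1: · ADDMI
2: · ADDVS
3: ✓ CMP  NZCV=1000
4: · SUBGT
5: ✓ MOVNE  r0←0x6e
6: · MOVGE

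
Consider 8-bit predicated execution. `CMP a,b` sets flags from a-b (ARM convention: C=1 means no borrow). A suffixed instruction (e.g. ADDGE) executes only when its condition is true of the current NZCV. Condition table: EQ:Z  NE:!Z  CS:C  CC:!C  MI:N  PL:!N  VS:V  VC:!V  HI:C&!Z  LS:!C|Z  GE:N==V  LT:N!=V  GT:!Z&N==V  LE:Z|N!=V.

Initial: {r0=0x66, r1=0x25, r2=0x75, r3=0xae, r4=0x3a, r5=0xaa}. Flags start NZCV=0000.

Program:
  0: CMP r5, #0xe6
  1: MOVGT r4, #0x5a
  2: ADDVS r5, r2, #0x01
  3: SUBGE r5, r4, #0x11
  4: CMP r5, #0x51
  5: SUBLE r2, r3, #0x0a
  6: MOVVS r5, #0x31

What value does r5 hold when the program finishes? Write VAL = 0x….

[0] flags=1000 → (cmp)
[1] flags=1000 GT?F → skip
[2] flags=1000 VS?F → skip
[3] flags=1000 GE?F → skip
[4] flags=0011 → (cmp)
[5] flags=0011 LE?T → r2=0xa4
[6] flags=0011 VS?T → r5=0x31

VAL = 0x31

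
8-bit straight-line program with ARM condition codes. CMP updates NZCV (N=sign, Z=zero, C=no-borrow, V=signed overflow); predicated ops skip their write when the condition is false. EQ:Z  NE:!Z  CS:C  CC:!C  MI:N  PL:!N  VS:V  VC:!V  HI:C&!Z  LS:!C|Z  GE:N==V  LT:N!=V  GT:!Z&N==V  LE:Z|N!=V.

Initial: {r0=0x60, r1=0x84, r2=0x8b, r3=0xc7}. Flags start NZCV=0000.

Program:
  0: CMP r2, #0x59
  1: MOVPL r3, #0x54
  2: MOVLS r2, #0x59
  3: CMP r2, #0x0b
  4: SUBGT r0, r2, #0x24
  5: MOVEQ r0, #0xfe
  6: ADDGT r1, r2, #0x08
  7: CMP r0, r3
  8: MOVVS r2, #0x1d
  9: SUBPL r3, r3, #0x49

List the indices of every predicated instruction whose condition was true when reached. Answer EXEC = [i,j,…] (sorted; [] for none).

EXEC = [1,9]

[0] flags=0011 → (cmp)
[1] flags=0011 PL?T → r3=0x54
[2] flags=0011 LS?F → skip
[3] flags=1010 → (cmp)
[4] flags=1010 GT?F → skip
[5] flags=1010 EQ?F → skip
[6] flags=1010 GT?F → skip
[7] flags=0010 → (cmp)
[8] flags=0010 VS?F → skip
[9] flags=0010 PL?T → r3=0x0b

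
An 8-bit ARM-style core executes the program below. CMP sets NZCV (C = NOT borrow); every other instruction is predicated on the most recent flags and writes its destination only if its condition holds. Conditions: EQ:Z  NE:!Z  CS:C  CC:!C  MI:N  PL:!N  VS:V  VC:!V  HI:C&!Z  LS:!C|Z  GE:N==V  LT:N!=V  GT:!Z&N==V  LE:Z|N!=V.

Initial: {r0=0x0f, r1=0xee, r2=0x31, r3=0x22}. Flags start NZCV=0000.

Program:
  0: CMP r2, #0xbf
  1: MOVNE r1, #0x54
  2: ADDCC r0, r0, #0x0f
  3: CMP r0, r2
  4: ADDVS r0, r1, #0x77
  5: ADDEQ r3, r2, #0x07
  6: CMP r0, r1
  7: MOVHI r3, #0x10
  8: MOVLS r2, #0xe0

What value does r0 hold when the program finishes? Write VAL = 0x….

VAL = 0x1e

[0] flags=0000 → (cmp)
[1] flags=0000 NE?T → r1=0x54
[2] flags=0000 CC?T → r0=0x1e
[3] flags=1000 → (cmp)
[4] flags=1000 VS?F → skip
[5] flags=1000 EQ?F → skip
[6] flags=1000 → (cmp)
[7] flags=1000 HI?F → skip
[8] flags=1000 LS?T → r2=0xe0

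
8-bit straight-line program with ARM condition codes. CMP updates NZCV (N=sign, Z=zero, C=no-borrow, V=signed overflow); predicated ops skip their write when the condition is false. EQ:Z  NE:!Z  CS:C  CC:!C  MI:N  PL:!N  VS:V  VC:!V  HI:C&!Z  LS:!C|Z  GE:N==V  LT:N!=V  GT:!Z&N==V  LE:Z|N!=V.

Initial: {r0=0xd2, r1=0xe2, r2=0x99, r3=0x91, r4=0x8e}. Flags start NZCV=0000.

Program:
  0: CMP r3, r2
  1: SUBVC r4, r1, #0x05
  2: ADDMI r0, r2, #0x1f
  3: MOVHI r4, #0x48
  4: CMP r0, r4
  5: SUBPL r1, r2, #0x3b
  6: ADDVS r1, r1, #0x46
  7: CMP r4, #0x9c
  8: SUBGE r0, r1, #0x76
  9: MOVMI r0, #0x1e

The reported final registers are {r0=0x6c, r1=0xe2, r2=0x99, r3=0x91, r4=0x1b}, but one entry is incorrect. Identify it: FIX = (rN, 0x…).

[0] flags=1000 → (cmp)
[1] flags=1000 VC?T → r4=0xdd
[2] flags=1000 MI?T → r0=0xb8
[3] flags=1000 HI?F → skip
[4] flags=1000 → (cmp)
[5] flags=1000 PL?F → skip
[6] flags=1000 VS?F → skip
[7] flags=0010 → (cmp)
[8] flags=0010 GE?T → r0=0x6c
[9] flags=0010 MI?F → skip

FIX = (r4, 0xdd)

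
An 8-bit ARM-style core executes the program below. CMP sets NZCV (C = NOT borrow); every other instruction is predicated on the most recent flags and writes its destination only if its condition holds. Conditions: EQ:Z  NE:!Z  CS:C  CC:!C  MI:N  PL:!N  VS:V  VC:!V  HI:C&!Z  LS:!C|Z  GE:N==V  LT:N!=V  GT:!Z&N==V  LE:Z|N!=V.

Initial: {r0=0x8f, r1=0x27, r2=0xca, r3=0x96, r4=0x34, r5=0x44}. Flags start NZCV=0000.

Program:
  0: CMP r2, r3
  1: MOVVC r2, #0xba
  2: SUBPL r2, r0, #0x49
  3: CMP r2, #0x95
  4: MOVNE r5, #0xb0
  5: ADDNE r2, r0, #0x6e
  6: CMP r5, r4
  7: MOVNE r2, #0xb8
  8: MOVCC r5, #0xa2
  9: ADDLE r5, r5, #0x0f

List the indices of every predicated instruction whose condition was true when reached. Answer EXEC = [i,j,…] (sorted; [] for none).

EXEC = [1,2,4,5,7,9]

[0] flags=0010 → (cmp)
[1] flags=0010 VC?T → r2=0xba
[2] flags=0010 PL?T → r2=0x46
[3] flags=1001 → (cmp)
[4] flags=1001 NE?T → r5=0xb0
[5] flags=1001 NE?T → r2=0xfd
[6] flags=0011 → (cmp)
[7] flags=0011 NE?T → r2=0xb8
[8] flags=0011 CC?F → skip
[9] flags=0011 LE?T → r5=0xbf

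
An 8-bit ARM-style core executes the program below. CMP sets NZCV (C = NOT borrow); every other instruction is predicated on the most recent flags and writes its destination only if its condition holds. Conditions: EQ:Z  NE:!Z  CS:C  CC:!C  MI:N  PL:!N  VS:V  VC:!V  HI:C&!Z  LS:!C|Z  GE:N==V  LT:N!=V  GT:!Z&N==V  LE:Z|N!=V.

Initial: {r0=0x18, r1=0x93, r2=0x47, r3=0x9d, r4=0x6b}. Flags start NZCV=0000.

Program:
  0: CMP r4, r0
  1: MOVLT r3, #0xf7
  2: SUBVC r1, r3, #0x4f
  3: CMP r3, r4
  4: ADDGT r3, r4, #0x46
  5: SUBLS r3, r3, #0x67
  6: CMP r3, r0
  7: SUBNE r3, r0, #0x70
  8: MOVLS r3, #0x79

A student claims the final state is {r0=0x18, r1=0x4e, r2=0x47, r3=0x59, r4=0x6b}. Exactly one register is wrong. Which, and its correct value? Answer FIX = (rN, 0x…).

FIX = (r3, 0xa8)

0: ✓ CMP  NZCV=0010
1: · MOVLT
2: ✓ SUBVC  r1←0x4e
3: ✓ CMP  NZCV=0011
4: · ADDGT
5: · SUBLS
6: ✓ CMP  NZCV=1010
7: ✓ SUBNE  r3←0xa8
8: · MOVLS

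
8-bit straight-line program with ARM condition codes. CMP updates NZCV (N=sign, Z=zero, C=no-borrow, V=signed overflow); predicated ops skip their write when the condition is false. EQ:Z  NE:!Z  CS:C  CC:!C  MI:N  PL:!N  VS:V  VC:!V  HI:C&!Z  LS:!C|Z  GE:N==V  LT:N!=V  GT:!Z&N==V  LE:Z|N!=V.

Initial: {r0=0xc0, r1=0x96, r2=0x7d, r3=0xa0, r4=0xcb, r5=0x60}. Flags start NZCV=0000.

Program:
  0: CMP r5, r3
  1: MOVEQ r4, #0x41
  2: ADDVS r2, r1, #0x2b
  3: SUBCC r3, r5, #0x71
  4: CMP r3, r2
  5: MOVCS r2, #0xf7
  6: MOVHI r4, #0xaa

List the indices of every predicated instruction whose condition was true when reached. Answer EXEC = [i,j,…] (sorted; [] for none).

EXEC = [2,3,5,6]

0: ✓ CMP  NZCV=1001
1: · MOVEQ
2: ✓ ADDVS  r2←0xc1
3: ✓ SUBCC  r3←0xef
4: ✓ CMP  NZCV=0010
5: ✓ MOVCS  r2←0xf7
6: ✓ MOVHI  r4←0xaa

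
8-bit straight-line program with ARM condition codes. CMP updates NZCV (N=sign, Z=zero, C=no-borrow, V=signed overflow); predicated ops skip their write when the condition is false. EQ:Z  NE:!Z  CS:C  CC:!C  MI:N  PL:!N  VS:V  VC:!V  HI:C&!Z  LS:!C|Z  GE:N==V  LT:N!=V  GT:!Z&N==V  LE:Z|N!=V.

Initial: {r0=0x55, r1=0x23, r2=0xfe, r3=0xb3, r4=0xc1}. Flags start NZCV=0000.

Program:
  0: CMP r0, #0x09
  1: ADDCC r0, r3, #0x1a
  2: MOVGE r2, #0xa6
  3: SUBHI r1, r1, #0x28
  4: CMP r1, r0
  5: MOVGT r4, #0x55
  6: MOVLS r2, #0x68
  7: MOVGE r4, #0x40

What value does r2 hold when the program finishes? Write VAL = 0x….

VAL = 0xa6

0: ✓ CMP  NZCV=0010
1: · ADDCC
2: ✓ MOVGE  r2←0xa6
3: ✓ SUBHI  r1←0xfb
4: ✓ CMP  NZCV=1010
5: · MOVGT
6: · MOVLS
7: · MOVGE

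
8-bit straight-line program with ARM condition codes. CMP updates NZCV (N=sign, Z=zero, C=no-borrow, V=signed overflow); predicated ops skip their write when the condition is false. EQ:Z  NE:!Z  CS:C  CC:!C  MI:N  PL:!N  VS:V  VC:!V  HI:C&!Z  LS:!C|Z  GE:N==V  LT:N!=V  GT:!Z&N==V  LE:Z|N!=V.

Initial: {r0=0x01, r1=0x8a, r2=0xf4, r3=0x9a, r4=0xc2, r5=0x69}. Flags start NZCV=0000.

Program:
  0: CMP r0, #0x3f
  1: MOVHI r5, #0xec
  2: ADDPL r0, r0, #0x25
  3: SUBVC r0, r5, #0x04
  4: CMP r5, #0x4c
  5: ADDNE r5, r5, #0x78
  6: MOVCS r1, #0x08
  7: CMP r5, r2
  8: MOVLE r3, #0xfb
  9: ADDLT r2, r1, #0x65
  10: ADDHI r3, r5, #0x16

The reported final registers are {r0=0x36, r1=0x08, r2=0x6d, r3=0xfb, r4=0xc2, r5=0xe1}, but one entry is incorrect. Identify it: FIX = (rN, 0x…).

0: ✓ CMP  NZCV=1000
1: · MOVHI
2: · ADDPL
3: ✓ SUBVC  r0←0x65
4: ✓ CMP  NZCV=0010
5: ✓ ADDNE  r5←0xe1
6: ✓ MOVCS  r1←0x08
7: ✓ CMP  NZCV=1000
8: ✓ MOVLE  r3←0xfb
9: ✓ ADDLT  r2←0x6d
10: · ADDHI

FIX = (r0, 0x65)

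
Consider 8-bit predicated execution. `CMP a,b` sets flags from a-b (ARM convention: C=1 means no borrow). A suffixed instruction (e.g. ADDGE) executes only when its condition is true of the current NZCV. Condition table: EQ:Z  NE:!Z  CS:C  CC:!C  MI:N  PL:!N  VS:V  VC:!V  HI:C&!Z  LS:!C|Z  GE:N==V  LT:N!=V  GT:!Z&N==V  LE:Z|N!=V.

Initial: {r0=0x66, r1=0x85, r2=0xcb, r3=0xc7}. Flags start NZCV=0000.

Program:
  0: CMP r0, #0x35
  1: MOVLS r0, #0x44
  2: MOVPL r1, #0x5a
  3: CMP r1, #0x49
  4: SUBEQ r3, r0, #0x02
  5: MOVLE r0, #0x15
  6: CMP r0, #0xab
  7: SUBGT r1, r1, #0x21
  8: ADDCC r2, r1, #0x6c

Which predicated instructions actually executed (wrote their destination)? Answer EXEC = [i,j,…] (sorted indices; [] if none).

EXEC = [2,7,8]

0: ✓ CMP  NZCV=0010
1: · MOVLS
2: ✓ MOVPL  r1←0x5a
3: ✓ CMP  NZCV=0010
4: · SUBEQ
5: · MOVLE
6: ✓ CMP  NZCV=1001
7: ✓ SUBGT  r1←0x39
8: ✓ ADDCC  r2←0xa5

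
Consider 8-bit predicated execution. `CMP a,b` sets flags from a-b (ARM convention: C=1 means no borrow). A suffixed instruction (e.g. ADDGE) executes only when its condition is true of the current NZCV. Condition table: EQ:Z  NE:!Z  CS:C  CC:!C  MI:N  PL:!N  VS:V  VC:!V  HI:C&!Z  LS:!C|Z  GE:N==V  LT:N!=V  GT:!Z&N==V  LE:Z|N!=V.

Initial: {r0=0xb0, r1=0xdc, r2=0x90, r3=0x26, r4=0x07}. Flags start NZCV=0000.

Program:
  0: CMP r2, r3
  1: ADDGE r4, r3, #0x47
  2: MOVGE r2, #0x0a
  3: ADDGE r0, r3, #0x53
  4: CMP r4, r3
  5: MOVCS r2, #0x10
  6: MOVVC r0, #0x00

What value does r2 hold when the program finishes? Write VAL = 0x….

VAL = 0x90

[0] flags=0011 → (cmp)
[1] flags=0011 GE?F → skip
[2] flags=0011 GE?F → skip
[3] flags=0011 GE?F → skip
[4] flags=1000 → (cmp)
[5] flags=1000 CS?F → skip
[6] flags=1000 VC?T → r0=0x00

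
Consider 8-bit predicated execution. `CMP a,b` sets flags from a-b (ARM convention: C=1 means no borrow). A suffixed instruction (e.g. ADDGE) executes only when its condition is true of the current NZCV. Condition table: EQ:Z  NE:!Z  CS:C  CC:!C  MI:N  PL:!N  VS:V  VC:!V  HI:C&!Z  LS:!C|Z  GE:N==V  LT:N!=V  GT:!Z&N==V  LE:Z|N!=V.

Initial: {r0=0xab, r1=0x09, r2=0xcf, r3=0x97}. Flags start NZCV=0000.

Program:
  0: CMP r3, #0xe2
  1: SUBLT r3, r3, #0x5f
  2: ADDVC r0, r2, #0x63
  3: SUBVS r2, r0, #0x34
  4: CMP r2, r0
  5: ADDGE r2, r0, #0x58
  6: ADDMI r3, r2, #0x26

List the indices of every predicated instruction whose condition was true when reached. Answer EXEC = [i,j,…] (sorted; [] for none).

EXEC = [1,2,6]

[0] flags=1000 → (cmp)
[1] flags=1000 LT?T → r3=0x38
[2] flags=1000 VC?T → r0=0x32
[3] flags=1000 VS?F → skip
[4] flags=1010 → (cmp)
[5] flags=1010 GE?F → skip
[6] flags=1010 MI?T → r3=0xf5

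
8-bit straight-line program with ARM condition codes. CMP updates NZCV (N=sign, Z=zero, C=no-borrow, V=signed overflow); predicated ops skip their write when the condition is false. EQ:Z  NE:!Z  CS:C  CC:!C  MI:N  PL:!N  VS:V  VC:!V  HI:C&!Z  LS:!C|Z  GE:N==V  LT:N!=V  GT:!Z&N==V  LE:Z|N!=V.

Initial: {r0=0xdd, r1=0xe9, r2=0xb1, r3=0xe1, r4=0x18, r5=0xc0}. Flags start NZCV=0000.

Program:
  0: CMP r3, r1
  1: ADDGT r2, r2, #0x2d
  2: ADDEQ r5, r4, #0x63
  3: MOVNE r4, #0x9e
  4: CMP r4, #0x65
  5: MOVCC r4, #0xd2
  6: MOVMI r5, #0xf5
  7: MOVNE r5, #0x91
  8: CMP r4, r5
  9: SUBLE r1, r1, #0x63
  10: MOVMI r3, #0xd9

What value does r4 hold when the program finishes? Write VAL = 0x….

[0] flags=1000 → (cmp)
[1] flags=1000 GT?F → skip
[2] flags=1000 EQ?F → skip
[3] flags=1000 NE?T → r4=0x9e
[4] flags=0011 → (cmp)
[5] flags=0011 CC?F → skip
[6] flags=0011 MI?F → skip
[7] flags=0011 NE?T → r5=0x91
[8] flags=0010 → (cmp)
[9] flags=0010 LE?F → skip
[10] flags=0010 MI?F → skip

VAL = 0x9e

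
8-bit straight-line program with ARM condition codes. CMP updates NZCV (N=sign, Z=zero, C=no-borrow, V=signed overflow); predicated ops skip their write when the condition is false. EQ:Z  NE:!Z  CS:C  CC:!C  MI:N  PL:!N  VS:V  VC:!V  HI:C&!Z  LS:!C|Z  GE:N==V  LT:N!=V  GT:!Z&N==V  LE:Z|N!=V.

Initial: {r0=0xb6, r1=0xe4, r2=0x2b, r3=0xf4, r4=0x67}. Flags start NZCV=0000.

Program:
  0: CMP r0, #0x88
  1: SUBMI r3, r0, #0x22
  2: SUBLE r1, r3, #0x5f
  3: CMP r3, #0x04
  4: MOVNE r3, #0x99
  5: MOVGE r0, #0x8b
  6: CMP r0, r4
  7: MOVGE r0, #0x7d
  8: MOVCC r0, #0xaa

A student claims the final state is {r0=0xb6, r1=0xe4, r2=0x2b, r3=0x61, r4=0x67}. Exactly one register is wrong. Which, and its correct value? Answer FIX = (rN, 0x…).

FIX = (r3, 0x99)

[0] flags=0010 → (cmp)
[1] flags=0010 MI?F → skip
[2] flags=0010 LE?F → skip
[3] flags=1010 → (cmp)
[4] flags=1010 NE?T → r3=0x99
[5] flags=1010 GE?F → skip
[6] flags=0011 → (cmp)
[7] flags=0011 GE?F → skip
[8] flags=0011 CC?F → skip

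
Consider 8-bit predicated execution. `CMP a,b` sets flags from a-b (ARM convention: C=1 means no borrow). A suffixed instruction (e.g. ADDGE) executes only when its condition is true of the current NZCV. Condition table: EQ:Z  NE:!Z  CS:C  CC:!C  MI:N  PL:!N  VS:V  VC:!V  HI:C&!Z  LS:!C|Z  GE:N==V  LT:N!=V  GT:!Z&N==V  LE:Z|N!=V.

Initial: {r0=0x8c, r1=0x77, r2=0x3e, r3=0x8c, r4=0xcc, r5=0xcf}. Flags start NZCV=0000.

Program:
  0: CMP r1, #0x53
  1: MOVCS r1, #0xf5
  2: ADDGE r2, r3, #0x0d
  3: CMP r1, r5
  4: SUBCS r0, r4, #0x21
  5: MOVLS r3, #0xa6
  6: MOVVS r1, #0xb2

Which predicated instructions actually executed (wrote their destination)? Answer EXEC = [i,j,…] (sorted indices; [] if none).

EXEC = [1,2,4]

[0] flags=0010 → (cmp)
[1] flags=0010 CS?T → r1=0xf5
[2] flags=0010 GE?T → r2=0x99
[3] flags=0010 → (cmp)
[4] flags=0010 CS?T → r0=0xab
[5] flags=0010 LS?F → skip
[6] flags=0010 VS?F → skip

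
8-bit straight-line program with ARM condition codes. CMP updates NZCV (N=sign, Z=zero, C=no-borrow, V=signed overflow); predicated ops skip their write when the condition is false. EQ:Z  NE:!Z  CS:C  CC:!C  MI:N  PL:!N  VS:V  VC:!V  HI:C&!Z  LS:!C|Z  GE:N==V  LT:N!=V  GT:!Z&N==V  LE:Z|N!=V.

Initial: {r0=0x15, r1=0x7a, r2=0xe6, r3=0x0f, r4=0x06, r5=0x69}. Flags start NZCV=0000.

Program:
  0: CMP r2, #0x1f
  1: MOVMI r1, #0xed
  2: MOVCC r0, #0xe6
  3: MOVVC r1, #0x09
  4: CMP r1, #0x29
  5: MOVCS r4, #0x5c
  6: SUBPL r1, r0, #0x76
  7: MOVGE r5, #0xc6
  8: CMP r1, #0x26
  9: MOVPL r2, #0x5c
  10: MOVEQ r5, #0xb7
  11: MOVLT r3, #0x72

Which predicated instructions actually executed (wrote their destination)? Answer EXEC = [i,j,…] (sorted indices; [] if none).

EXEC = [1,3,11]

[0] flags=1010 → (cmp)
[1] flags=1010 MI?T → r1=0xed
[2] flags=1010 CC?F → skip
[3] flags=1010 VC?T → r1=0x09
[4] flags=1000 → (cmp)
[5] flags=1000 CS?F → skip
[6] flags=1000 PL?F → skip
[7] flags=1000 GE?F → skip
[8] flags=1000 → (cmp)
[9] flags=1000 PL?F → skip
[10] flags=1000 EQ?F → skip
[11] flags=1000 LT?T → r3=0x72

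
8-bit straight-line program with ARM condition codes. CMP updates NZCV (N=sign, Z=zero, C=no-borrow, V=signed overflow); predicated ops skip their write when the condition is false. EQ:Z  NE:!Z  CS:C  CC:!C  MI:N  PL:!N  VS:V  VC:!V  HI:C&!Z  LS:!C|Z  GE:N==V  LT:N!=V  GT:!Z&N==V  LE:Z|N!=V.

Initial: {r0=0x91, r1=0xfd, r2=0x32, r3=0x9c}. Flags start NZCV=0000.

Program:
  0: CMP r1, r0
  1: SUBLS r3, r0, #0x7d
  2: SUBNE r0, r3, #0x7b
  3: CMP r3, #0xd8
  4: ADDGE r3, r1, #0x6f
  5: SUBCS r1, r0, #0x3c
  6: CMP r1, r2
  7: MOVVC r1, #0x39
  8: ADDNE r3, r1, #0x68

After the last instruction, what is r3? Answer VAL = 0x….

[0] flags=0010 → (cmp)
[1] flags=0010 LS?F → skip
[2] flags=0010 NE?T → r0=0x21
[3] flags=1000 → (cmp)
[4] flags=1000 GE?F → skip
[5] flags=1000 CS?F → skip
[6] flags=1010 → (cmp)
[7] flags=1010 VC?T → r1=0x39
[8] flags=1010 NE?T → r3=0xa1

VAL = 0xa1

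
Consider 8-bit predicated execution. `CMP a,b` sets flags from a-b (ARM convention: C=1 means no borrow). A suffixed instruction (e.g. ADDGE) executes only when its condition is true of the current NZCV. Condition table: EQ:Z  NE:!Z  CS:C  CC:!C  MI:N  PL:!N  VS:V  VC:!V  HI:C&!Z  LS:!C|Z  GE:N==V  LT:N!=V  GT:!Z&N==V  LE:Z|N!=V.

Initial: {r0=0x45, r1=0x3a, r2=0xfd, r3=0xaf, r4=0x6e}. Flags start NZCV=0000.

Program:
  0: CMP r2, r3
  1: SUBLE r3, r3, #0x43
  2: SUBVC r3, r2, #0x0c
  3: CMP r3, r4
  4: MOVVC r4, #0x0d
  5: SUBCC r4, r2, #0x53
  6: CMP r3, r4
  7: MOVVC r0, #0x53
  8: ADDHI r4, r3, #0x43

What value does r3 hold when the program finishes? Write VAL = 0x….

[0] flags=0010 → (cmp)
[1] flags=0010 LE?F → skip
[2] flags=0010 VC?T → r3=0xf1
[3] flags=1010 → (cmp)
[4] flags=1010 VC?T → r4=0x0d
[5] flags=1010 CC?F → skip
[6] flags=1010 → (cmp)
[7] flags=1010 VC?T → r0=0x53
[8] flags=1010 HI?T → r4=0x34

VAL = 0xf1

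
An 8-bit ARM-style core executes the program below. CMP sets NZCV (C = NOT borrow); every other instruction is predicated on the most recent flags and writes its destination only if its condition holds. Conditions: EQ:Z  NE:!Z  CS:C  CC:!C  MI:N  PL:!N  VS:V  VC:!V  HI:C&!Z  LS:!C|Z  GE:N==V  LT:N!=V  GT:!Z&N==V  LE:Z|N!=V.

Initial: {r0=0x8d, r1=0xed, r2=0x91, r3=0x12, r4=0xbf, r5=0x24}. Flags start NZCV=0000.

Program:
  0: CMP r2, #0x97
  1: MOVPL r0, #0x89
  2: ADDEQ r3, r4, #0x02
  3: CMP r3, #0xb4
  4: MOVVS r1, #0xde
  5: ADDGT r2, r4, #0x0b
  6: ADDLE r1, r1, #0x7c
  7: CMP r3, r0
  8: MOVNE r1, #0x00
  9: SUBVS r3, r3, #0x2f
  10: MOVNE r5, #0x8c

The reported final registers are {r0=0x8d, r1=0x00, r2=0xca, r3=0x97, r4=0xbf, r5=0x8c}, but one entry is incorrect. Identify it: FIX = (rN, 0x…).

[0] flags=1000 → (cmp)
[1] flags=1000 PL?F → skip
[2] flags=1000 EQ?F → skip
[3] flags=0000 → (cmp)
[4] flags=0000 VS?F → skip
[5] flags=0000 GT?T → r2=0xca
[6] flags=0000 LE?F → skip
[7] flags=1001 → (cmp)
[8] flags=1001 NE?T → r1=0x00
[9] flags=1001 VS?T → r3=0xe3
[10] flags=1001 NE?T → r5=0x8c

FIX = (r3, 0xe3)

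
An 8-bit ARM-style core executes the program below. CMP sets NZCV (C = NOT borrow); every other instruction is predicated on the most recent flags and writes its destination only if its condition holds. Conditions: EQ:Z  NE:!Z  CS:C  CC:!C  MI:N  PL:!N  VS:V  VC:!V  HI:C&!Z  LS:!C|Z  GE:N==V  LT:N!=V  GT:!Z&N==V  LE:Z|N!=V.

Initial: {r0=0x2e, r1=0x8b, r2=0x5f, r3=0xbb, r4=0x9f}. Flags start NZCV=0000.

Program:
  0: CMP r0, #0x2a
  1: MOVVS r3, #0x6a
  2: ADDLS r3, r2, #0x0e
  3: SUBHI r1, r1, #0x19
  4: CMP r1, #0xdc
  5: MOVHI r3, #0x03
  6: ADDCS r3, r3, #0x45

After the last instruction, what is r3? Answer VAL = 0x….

VAL = 0xbb

0: ✓ CMP  NZCV=0010
1: · MOVVS
2: · ADDLS
3: ✓ SUBHI  r1←0x72
4: ✓ CMP  NZCV=1001
5: · MOVHI
6: · ADDCS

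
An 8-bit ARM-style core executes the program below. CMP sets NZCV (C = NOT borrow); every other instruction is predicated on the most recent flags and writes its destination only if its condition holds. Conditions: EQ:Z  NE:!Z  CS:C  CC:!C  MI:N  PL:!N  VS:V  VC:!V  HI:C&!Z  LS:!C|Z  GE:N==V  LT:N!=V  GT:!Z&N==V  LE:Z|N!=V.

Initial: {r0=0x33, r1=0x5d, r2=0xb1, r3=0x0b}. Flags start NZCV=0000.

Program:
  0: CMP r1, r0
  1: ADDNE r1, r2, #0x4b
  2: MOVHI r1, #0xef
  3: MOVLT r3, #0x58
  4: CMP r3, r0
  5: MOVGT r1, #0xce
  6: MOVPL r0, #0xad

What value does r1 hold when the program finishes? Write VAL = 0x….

0: ✓ CMP  NZCV=0010
1: ✓ ADDNE  r1←0xfc
2: ✓ MOVHI  r1←0xef
3: · MOVLT
4: ✓ CMP  NZCV=1000
5: · MOVGT
6: · MOVPL

VAL = 0xef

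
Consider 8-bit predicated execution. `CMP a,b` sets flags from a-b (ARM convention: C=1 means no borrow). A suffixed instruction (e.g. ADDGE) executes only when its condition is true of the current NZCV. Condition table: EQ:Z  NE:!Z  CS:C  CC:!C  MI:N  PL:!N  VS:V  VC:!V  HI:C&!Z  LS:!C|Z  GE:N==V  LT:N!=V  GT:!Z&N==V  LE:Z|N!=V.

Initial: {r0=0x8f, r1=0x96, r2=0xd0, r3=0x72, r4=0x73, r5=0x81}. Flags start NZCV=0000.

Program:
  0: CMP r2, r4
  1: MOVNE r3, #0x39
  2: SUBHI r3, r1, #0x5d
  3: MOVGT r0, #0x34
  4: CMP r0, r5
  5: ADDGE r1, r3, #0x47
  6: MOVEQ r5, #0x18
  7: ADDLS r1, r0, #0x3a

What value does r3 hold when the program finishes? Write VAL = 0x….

VAL = 0x39

0: ✓ CMP  NZCV=0011
1: ✓ MOVNE  r3←0x39
2: ✓ SUBHI  r3←0x39
3: · MOVGT
4: ✓ CMP  NZCV=0010
5: ✓ ADDGE  r1←0x80
6: · MOVEQ
7: · ADDLS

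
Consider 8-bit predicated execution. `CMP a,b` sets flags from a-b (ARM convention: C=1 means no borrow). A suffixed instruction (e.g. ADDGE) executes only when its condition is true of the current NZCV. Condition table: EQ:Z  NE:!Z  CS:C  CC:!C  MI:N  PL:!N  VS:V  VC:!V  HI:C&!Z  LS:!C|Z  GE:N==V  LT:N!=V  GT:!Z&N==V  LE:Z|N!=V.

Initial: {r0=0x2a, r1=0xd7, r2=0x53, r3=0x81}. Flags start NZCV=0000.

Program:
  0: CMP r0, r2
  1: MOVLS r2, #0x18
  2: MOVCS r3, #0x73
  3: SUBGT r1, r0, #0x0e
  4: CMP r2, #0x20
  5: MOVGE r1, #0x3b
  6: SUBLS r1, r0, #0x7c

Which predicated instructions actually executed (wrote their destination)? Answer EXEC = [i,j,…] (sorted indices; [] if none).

0: ✓ CMP  NZCV=1000
1: ✓ MOVLS  r2←0x18
2: · MOVCS
3: · SUBGT
4: ✓ CMP  NZCV=1000
5: · MOVGE
6: ✓ SUBLS  r1←0xae

EXEC = [1,6]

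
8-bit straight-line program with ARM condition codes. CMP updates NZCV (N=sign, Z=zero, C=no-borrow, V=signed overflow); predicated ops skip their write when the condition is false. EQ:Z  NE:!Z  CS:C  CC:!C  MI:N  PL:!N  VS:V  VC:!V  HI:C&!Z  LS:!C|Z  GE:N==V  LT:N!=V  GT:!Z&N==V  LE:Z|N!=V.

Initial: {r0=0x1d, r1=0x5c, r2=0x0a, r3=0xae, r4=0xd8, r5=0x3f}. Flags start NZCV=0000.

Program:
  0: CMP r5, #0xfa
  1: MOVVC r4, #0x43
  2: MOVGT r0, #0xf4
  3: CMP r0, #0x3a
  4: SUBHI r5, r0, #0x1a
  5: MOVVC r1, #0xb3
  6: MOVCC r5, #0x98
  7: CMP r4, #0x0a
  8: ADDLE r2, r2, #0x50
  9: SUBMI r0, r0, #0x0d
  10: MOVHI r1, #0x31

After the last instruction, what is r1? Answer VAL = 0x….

[0] flags=0000 → (cmp)
[1] flags=0000 VC?T → r4=0x43
[2] flags=0000 GT?T → r0=0xf4
[3] flags=1010 → (cmp)
[4] flags=1010 HI?T → r5=0xda
[5] flags=1010 VC?T → r1=0xb3
[6] flags=1010 CC?F → skip
[7] flags=0010 → (cmp)
[8] flags=0010 LE?F → skip
[9] flags=0010 MI?F → skip
[10] flags=0010 HI?T → r1=0x31

VAL = 0x31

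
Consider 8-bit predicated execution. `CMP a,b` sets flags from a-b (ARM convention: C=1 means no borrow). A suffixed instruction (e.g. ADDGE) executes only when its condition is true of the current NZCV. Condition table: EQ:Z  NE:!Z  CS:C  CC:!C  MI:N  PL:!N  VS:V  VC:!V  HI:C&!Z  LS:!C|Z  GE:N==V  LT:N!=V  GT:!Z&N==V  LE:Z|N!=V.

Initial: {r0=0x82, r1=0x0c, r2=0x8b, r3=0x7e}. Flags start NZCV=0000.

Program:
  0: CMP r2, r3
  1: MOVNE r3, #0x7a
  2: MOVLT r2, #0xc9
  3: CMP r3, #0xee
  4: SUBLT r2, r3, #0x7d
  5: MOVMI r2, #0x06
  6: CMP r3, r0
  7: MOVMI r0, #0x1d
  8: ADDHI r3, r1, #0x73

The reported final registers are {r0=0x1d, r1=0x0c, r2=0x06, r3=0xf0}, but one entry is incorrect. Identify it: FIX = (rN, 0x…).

FIX = (r3, 0x7a)

[0] flags=0011 → (cmp)
[1] flags=0011 NE?T → r3=0x7a
[2] flags=0011 LT?T → r2=0xc9
[3] flags=1001 → (cmp)
[4] flags=1001 LT?F → skip
[5] flags=1001 MI?T → r2=0x06
[6] flags=1001 → (cmp)
[7] flags=1001 MI?T → r0=0x1d
[8] flags=1001 HI?F → skip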